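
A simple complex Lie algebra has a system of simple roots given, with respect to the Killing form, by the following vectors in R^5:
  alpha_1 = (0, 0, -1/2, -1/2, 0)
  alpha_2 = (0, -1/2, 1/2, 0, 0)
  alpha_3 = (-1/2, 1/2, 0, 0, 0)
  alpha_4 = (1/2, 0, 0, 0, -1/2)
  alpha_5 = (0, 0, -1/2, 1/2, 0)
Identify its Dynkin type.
D5

Compute the Cartan integers a_ij = 2(alpha_i, alpha_j)/(alpha_j, alpha_j); the resulting 5x5 Cartan matrix is
[[2, -1, 0, 0, 0], [-1, 2, -1, 0, -1], [0, -1, 2, -1, 0], [0, 0, -1, 2, 0], [0, -1, 0, 0, 2]].
All simple roots have the same length, so the diagram is simply laced. The associated Dynkin diagram is a chain of 3 nodes with a fork of two nodes at one end (D_5), so the type is D_5 (the algebra so(10)).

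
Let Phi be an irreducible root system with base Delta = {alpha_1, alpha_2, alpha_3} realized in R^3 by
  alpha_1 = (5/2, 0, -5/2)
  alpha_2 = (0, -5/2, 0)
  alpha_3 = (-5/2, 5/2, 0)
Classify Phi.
Compute the Cartan integers a_ij = 2(alpha_i, alpha_j)/(alpha_j, alpha_j); the resulting 3x3 Cartan matrix is
[[2, 0, -1], [0, 2, -1], [-1, -2, 2]].
The roots have two lengths (squared-length ratio 2:1); the short ones are alpha_{2}. The associated Dynkin diagram is a chain of 3 nodes with a double edge at one end; the terminal node there is the unique short simple root (B_3), so the type is B_3 (the algebra so(7)).

type B_3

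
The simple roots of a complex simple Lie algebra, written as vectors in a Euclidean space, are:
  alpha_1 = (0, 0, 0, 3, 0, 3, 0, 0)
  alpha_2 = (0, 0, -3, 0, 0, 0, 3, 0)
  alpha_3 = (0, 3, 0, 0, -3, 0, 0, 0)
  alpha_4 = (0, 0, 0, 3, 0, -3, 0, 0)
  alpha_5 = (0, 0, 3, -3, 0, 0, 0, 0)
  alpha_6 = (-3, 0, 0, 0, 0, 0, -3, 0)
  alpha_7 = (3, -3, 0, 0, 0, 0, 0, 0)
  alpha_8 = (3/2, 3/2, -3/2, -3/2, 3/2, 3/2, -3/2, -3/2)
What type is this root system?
Compute the Cartan integers a_ij = 2(alpha_i, alpha_j)/(alpha_j, alpha_j); the resulting 8x8 Cartan matrix is
[[2, 0, 0, 0, -1, 0, 0, 0], [0, 2, 0, 0, -1, -1, 0, 0], [0, 0, 2, 0, 0, 0, -1, 0], [0, 0, 0, 2, -1, 0, 0, -1], [-1, -1, 0, -1, 2, 0, 0, 0], [0, -1, 0, 0, 0, 2, -1, 0], [0, 0, -1, 0, 0, -1, 2, 0], [0, 0, 0, -1, 0, 0, 0, 2]].
All simple roots have the same length, so the diagram is simply laced. The associated Dynkin diagram is a chain of 7 nodes with one extra node attached to the third node from one end (E_8), so the type is E_8.

E_8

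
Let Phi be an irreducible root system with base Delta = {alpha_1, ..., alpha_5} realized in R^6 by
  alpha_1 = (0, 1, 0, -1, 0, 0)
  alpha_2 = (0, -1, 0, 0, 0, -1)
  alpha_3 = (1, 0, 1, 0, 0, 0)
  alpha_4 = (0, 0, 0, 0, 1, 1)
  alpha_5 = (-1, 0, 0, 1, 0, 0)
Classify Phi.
Compute the Cartan integers a_ij = 2(alpha_i, alpha_j)/(alpha_j, alpha_j); the resulting 5x5 Cartan matrix is
[[2, -1, 0, 0, -1], [-1, 2, 0, -1, 0], [0, 0, 2, 0, -1], [0, -1, 0, 2, 0], [-1, 0, -1, 0, 2]].
All simple roots have the same length, so the diagram is simply laced. The associated Dynkin diagram is a chain of 5 nodes with single edges (A_5), so the type is A_5 (the algebra sl(6)).

A_5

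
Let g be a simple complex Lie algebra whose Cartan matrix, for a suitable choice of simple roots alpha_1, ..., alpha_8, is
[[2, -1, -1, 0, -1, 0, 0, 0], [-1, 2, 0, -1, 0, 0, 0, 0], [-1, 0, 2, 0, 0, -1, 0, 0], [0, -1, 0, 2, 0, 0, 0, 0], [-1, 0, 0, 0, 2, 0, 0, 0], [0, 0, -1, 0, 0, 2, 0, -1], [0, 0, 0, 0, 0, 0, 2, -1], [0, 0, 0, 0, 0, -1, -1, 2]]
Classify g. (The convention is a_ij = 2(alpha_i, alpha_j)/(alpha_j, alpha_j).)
The matrix has rank 8 with 2's on the diagonal. Reading the off-diagonal entries as Dynkin edges (a single edge where a_ij = a_ji = -1; a double or triple edge where a_ij * a_ji = 2 or 3), the diagram is a chain of 7 nodes with one extra node attached to the third node from one end (E_8). One simple-root ordering that puts it in standard form is (alpha_4, alpha_5, alpha_2, alpha_1, alpha_3, alpha_6, alpha_8, alpha_7). So the algebra is type E_8.

E_8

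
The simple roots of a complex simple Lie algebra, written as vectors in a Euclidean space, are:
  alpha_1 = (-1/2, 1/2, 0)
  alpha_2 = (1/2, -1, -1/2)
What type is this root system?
G2

Compute the Cartan integers a_ij = 2(alpha_i, alpha_j)/(alpha_j, alpha_j); the resulting 2x2 Cartan matrix is
[[2, -1], [-3, 2]].
The roots have two lengths (squared-length ratio 3:1); the short ones are alpha_{1}. The associated Dynkin diagram is two nodes joined by a triple edge (G_2), so the type is G_2.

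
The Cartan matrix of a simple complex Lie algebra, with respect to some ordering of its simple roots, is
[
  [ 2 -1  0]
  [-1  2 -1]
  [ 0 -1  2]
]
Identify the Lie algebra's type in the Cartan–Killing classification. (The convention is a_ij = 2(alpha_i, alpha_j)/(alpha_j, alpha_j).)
A_3

The matrix has rank 3 with 2's on the diagonal. Reading the off-diagonal entries as Dynkin edges (a single edge where a_ij = a_ji = -1; a double or triple edge where a_ij * a_ji = 2 or 3), the diagram is a chain of 3 nodes with single edges (A_3). One simple-root ordering that puts it in standard form is (alpha_3, alpha_2, alpha_1). So the algebra is type A_3, i.e. sl(4).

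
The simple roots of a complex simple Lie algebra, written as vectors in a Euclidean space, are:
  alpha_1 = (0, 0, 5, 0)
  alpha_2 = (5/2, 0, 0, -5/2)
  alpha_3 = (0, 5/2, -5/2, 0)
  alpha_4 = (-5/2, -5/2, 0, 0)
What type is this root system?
C_4

Compute the Cartan integers a_ij = 2(alpha_i, alpha_j)/(alpha_j, alpha_j); the resulting 4x4 Cartan matrix is
[[2, 0, -2, 0], [0, 2, 0, -1], [-1, 0, 2, -1], [0, -1, -1, 2]].
The roots have two lengths (squared-length ratio 2:1); the short ones are alpha_{2,3,4}. The associated Dynkin diagram is a chain of 4 nodes with a double edge at one end; the terminal node there is the unique long simple root (C_4), so the type is C_4 (the algebra sp(8)).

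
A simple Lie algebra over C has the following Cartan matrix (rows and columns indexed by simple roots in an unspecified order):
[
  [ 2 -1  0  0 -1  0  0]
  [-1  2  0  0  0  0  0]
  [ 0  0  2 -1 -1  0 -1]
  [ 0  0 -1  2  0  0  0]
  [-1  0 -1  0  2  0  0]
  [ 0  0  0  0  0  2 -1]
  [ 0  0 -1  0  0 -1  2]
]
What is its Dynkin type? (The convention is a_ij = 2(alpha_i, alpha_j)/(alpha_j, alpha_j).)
The matrix has rank 7 with 2's on the diagonal. Reading the off-diagonal entries as Dynkin edges (a single edge where a_ij = a_ji = -1; a double or triple edge where a_ij * a_ji = 2 or 3), the diagram is a chain of 6 nodes with one extra node attached to the third node from one end (E_7). One simple-root ordering that puts it in standard form is (alpha_6, alpha_4, alpha_7, alpha_3, alpha_5, alpha_1, alpha_2). So the algebra is type E_7.

E7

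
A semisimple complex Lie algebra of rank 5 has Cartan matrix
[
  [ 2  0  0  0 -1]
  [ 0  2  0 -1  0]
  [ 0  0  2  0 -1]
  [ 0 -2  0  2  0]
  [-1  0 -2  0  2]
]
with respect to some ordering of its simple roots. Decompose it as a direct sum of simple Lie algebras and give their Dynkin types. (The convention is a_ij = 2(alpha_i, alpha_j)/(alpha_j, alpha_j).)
The diagram associated to this matrix has two connected components: the simple roots {alpha_2, alpha_4} form a chain of 2 nodes with a double edge at one end; the terminal node there is the unique short simple root (B_2), and {alpha_1, alpha_3, alpha_5} form a chain of 3 nodes with a double edge at one end; the terminal node there is the unique short simple root (B_3). A semisimple Lie algebra decomposes uniquely as the direct sum of simple ideals, one per connected component of its Dynkin diagram, so g ≅ B_2 ⊕ B_3 (dimension 10 + 21 = 31).

B_2 + B_3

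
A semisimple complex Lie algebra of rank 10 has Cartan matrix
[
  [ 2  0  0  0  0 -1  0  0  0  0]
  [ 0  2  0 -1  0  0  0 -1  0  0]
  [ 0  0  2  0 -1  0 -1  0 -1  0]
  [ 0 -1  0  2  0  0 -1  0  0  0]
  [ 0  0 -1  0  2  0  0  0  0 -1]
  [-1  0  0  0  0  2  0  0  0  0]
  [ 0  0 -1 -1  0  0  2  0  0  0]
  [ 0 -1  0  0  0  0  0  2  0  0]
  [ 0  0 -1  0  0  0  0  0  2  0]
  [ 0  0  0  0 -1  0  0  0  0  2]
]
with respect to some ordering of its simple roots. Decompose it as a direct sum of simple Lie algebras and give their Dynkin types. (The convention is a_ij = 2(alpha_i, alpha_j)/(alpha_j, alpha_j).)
The diagram associated to this matrix has two connected components: the simple roots {alpha_1, alpha_6} form a chain of 2 nodes with single edges (A_2), and {alpha_2, alpha_3, alpha_4, alpha_5, alpha_7, alpha_8, alpha_9, alpha_10} form a chain of 7 nodes with one extra node attached to the third node from one end (E_8). A semisimple Lie algebra decomposes uniquely as the direct sum of simple ideals, one per connected component of its Dynkin diagram, so g ≅ A_2 ⊕ E_8 (dimension 8 + 248 = 256).

type A_2 ⊕ type E_8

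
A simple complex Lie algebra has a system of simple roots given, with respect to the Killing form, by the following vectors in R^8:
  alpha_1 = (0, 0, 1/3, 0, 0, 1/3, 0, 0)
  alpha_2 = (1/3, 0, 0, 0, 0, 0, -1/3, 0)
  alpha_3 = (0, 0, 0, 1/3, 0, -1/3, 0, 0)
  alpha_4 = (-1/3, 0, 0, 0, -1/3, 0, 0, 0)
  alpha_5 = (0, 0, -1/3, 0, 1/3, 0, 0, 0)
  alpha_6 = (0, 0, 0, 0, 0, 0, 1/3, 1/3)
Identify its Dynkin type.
type A_6

Compute the Cartan integers a_ij = 2(alpha_i, alpha_j)/(alpha_j, alpha_j); the resulting 6x6 Cartan matrix is
[[2, 0, -1, 0, -1, 0], [0, 2, 0, -1, 0, -1], [-1, 0, 2, 0, 0, 0], [0, -1, 0, 2, -1, 0], [-1, 0, 0, -1, 2, 0], [0, -1, 0, 0, 0, 2]].
All simple roots have the same length, so the diagram is simply laced. The associated Dynkin diagram is a chain of 6 nodes with single edges (A_6), so the type is A_6 (the algebra sl(7)).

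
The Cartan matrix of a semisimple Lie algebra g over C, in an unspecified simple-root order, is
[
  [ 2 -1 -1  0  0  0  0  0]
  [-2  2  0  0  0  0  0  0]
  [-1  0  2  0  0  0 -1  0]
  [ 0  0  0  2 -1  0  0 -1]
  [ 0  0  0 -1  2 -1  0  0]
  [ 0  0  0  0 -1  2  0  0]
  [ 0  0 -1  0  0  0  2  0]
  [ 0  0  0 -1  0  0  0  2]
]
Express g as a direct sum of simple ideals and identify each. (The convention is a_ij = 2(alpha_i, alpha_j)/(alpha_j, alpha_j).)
The diagram associated to this matrix has two connected components: the simple roots {alpha_4, alpha_5, alpha_6, alpha_8} form a chain of 4 nodes with single edges (A_4), and {alpha_1, alpha_2, alpha_3, alpha_7} form a chain of 4 nodes with a double edge at one end; the terminal node there is the unique long simple root (C_4). A semisimple Lie algebra decomposes uniquely as the direct sum of simple ideals, one per connected component of its Dynkin diagram, so g ≅ A_4 ⊕ C_4 (dimension 24 + 36 = 60).

A_4 ⊕ C_4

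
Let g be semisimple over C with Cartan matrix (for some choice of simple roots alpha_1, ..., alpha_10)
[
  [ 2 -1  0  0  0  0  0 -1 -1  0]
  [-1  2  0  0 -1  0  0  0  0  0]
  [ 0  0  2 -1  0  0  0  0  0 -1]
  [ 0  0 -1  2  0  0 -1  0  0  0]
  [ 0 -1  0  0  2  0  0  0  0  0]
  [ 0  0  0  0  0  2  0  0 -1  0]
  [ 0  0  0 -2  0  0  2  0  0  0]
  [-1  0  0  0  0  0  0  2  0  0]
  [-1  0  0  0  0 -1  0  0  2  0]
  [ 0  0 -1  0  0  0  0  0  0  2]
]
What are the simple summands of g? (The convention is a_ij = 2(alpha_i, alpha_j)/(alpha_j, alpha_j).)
The diagram associated to this matrix has two connected components: the simple roots {alpha_3, alpha_4, alpha_7, alpha_10} form a chain of 4 nodes with a double edge at one end; the terminal node there is the unique long simple root (C_4), and {alpha_1, alpha_2, alpha_5, alpha_6, alpha_8, alpha_9} form a chain of 5 nodes with one extra node attached to the third node from one end (E_6). A semisimple Lie algebra decomposes uniquely as the direct sum of simple ideals, one per connected component of its Dynkin diagram, so g ≅ C_4 ⊕ E_6 (dimension 36 + 78 = 114).

C_4 (sp(8)) ⊕ E_6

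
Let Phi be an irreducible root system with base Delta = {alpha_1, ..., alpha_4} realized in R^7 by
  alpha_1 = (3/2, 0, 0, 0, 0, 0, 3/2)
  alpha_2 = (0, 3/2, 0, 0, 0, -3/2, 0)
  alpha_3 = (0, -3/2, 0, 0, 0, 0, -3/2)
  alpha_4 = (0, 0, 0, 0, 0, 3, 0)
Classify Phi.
Compute the Cartan integers a_ij = 2(alpha_i, alpha_j)/(alpha_j, alpha_j); the resulting 4x4 Cartan matrix is
[[2, 0, -1, 0], [0, 2, -1, -1], [-1, -1, 2, 0], [0, -2, 0, 2]].
The roots have two lengths (squared-length ratio 2:1); the short ones are alpha_{1,2,3}. The associated Dynkin diagram is a chain of 4 nodes with a double edge at one end; the terminal node there is the unique long simple root (C_4), so the type is C_4 (the algebra sp(8)).

C_4 (sp(8))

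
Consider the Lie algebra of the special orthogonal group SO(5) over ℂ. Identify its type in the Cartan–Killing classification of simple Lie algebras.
This is so(5) with 5 odd, which has dimension 5(5-1)/2 = 10 and rank (5-1)/2 = 2. In the classification of classical Lie algebras, the orthogonal algebra so(2n+1) in an odd number of variables has type B_n; here n = 2, so the Dynkin diagram is a chain of 2 nodes with a double edge at one end; the terminal node there is the unique short simple root (B_2). Hence the type is B_2.

B2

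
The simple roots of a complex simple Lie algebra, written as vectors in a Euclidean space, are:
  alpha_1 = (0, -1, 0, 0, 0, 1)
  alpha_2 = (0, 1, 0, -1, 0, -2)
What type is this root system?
G_2

Compute the Cartan integers a_ij = 2(alpha_i, alpha_j)/(alpha_j, alpha_j); the resulting 2x2 Cartan matrix is
[[2, -1], [-3, 2]].
The roots have two lengths (squared-length ratio 3:1); the short ones are alpha_{1}. The associated Dynkin diagram is two nodes joined by a triple edge (G_2), so the type is G_2.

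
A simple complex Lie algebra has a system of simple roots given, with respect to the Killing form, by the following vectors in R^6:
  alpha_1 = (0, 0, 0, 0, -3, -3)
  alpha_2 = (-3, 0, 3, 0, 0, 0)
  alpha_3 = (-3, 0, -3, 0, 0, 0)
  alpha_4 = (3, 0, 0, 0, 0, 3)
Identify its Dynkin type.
D4

Compute the Cartan integers a_ij = 2(alpha_i, alpha_j)/(alpha_j, alpha_j); the resulting 4x4 Cartan matrix is
[[2, 0, 0, -1], [0, 2, 0, -1], [0, 0, 2, -1], [-1, -1, -1, 2]].
All simple roots have the same length, so the diagram is simply laced. The associated Dynkin diagram is a chain of 2 nodes with a fork of two nodes at one end (D_4), so the type is D_4 (the algebra so(8)).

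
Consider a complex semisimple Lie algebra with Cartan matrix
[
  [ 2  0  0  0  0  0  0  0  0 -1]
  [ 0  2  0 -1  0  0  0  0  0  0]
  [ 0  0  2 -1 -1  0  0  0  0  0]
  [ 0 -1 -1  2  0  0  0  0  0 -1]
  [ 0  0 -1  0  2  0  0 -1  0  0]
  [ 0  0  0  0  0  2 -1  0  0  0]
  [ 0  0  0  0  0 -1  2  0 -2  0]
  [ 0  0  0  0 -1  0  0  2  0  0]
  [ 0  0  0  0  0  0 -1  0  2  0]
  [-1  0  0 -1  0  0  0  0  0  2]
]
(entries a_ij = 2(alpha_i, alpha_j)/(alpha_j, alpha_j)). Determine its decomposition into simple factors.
The diagram associated to this matrix has two connected components: the simple roots {alpha_6, alpha_7, alpha_9} form a chain of 3 nodes with a double edge at one end; the terminal node there is the unique short simple root (B_3), and {alpha_1, alpha_2, alpha_3, alpha_4, alpha_5, alpha_8, alpha_10} form a chain of 6 nodes with one extra node attached to the third node from one end (E_7). A semisimple Lie algebra decomposes uniquely as the direct sum of simple ideals, one per connected component of its Dynkin diagram, so g ≅ B_3 ⊕ E_7 (dimension 21 + 133 = 154).

B_3 (so(7)) + E_7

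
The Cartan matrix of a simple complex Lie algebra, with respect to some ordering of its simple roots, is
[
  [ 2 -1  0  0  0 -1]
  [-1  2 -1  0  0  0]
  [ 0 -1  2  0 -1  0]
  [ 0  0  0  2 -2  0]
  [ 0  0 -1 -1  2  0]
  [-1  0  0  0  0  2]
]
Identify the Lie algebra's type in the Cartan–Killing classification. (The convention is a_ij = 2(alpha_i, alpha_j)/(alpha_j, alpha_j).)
The matrix has rank 6 with 2's on the diagonal. Reading the off-diagonal entries as Dynkin edges (a single edge where a_ij = a_ji = -1; a double or triple edge where a_ij * a_ji = 2 or 3), the diagram is a chain of 6 nodes with a double edge at one end; the terminal node there is the unique long simple root (C_6). One simple-root ordering that puts it in standard form is (alpha_6, alpha_1, alpha_2, alpha_3, alpha_5, alpha_4). So the algebra is type C_6, i.e. sp(12).

C6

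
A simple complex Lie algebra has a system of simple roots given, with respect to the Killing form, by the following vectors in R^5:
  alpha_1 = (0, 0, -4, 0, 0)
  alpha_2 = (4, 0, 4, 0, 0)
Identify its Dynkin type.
Compute the Cartan integers a_ij = 2(alpha_i, alpha_j)/(alpha_j, alpha_j); the resulting 2x2 Cartan matrix is
[[2, -1], [-2, 2]].
The roots have two lengths (squared-length ratio 2:1); the short ones are alpha_{1}. The associated Dynkin diagram is a chain of 2 nodes with a double edge at one end; the terminal node there is the unique short simple root (B_2), so the type is B_2 (the algebra so(5)).

B_2 (so(5))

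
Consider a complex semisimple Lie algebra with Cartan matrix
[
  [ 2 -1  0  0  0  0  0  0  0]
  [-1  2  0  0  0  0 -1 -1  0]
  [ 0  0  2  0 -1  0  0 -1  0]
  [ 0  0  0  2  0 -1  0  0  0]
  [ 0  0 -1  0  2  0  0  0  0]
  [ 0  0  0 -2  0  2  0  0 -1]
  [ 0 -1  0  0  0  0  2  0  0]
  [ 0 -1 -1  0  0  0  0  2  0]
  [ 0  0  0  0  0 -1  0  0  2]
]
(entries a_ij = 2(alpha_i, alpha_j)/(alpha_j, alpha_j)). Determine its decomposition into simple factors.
B3 ⊕ D6

The diagram associated to this matrix has two connected components: the simple roots {alpha_4, alpha_6, alpha_9} form a chain of 3 nodes with a double edge at one end; the terminal node there is the unique short simple root (B_3), and {alpha_1, alpha_2, alpha_3, alpha_5, alpha_7, alpha_8} form a chain of 4 nodes with a fork of two nodes at one end (D_6). A semisimple Lie algebra decomposes uniquely as the direct sum of simple ideals, one per connected component of its Dynkin diagram, so g ≅ B_3 ⊕ D_6 (dimension 21 + 66 = 87).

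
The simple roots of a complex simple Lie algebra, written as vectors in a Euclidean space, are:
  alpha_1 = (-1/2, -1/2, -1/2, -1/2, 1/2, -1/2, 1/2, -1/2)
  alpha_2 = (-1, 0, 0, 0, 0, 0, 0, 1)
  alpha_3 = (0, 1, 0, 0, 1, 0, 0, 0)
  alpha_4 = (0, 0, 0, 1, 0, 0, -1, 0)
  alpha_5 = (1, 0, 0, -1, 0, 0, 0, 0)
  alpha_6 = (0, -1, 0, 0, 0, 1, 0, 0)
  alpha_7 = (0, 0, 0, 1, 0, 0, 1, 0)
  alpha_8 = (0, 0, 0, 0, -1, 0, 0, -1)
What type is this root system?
Compute the Cartan integers a_ij = 2(alpha_i, alpha_j)/(alpha_j, alpha_j); the resulting 8x8 Cartan matrix is
[[2, 0, 0, -1, 0, 0, 0, 0], [0, 2, 0, 0, -1, 0, 0, -1], [0, 0, 2, 0, 0, -1, 0, -1], [-1, 0, 0, 2, -1, 0, 0, 0], [0, -1, 0, -1, 2, 0, -1, 0], [0, 0, -1, 0, 0, 2, 0, 0], [0, 0, 0, 0, -1, 0, 2, 0], [0, -1, -1, 0, 0, 0, 0, 2]].
All simple roots have the same length, so the diagram is simply laced. The associated Dynkin diagram is a chain of 7 nodes with one extra node attached to the third node from one end (E_8), so the type is E_8.

E_8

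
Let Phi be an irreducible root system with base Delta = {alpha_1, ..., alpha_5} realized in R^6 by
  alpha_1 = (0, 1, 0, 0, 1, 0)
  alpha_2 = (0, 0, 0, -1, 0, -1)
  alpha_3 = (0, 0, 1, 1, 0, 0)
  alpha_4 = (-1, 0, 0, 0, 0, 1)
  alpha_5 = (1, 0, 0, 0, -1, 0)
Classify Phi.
A_5

Compute the Cartan integers a_ij = 2(alpha_i, alpha_j)/(alpha_j, alpha_j); the resulting 5x5 Cartan matrix is
[[2, 0, 0, 0, -1], [0, 2, -1, -1, 0], [0, -1, 2, 0, 0], [0, -1, 0, 2, -1], [-1, 0, 0, -1, 2]].
All simple roots have the same length, so the diagram is simply laced. The associated Dynkin diagram is a chain of 5 nodes with single edges (A_5), so the type is A_5 (the algebra sl(6)).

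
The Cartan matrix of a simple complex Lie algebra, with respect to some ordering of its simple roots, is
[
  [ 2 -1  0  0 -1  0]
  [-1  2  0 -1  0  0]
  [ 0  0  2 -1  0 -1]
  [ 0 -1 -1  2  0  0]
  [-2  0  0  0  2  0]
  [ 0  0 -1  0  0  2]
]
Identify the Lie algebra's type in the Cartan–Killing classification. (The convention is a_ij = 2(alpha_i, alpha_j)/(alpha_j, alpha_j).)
The matrix has rank 6 with 2's on the diagonal. Reading the off-diagonal entries as Dynkin edges (a single edge where a_ij = a_ji = -1; a double or triple edge where a_ij * a_ji = 2 or 3), the diagram is a chain of 6 nodes with a double edge at one end; the terminal node there is the unique long simple root (C_6). One simple-root ordering that puts it in standard form is (alpha_6, alpha_3, alpha_4, alpha_2, alpha_1, alpha_5). So the algebra is type C_6, i.e. sp(12).

type C_6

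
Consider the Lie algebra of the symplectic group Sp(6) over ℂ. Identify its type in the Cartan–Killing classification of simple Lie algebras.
This is sp(6), which has dimension 6(6+1)/2 = 21 and rank 6/2 = 3. In the classification of classical Lie algebras, the symplectic algebra sp(2n) has type C_n; here n = 3, so the Dynkin diagram is a chain of 3 nodes with a double edge at one end; the terminal node there is the unique long simple root (C_3). Hence the type is C_3.

type C_3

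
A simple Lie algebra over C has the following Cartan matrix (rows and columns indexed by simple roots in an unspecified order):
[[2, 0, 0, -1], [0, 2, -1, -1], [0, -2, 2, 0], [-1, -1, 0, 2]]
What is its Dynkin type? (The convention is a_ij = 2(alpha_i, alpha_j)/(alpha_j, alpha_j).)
The matrix has rank 4 with 2's on the diagonal. Reading the off-diagonal entries as Dynkin edges (a single edge where a_ij = a_ji = -1; a double or triple edge where a_ij * a_ji = 2 or 3), the diagram is a chain of 4 nodes with a double edge at one end; the terminal node there is the unique long simple root (C_4). One simple-root ordering that puts it in standard form is (alpha_1, alpha_4, alpha_2, alpha_3). So the algebra is type C_4, i.e. sp(8).

C_4 (sp(8))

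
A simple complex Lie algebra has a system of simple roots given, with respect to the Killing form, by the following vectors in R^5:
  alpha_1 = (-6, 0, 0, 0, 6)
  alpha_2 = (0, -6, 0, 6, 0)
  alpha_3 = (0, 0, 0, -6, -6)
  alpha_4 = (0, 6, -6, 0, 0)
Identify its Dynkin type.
A4

Compute the Cartan integers a_ij = 2(alpha_i, alpha_j)/(alpha_j, alpha_j); the resulting 4x4 Cartan matrix is
[[2, 0, -1, 0], [0, 2, -1, -1], [-1, -1, 2, 0], [0, -1, 0, 2]].
All simple roots have the same length, so the diagram is simply laced. The associated Dynkin diagram is a chain of 4 nodes with single edges (A_4), so the type is A_4 (the algebra sl(5)).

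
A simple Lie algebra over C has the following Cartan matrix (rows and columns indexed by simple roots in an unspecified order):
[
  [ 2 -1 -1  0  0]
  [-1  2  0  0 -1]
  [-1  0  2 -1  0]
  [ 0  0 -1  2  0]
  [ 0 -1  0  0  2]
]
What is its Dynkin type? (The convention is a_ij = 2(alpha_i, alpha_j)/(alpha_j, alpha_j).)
The matrix has rank 5 with 2's on the diagonal. Reading the off-diagonal entries as Dynkin edges (a single edge where a_ij = a_ji = -1; a double or triple edge where a_ij * a_ji = 2 or 3), the diagram is a chain of 5 nodes with single edges (A_5). One simple-root ordering that puts it in standard form is (alpha_4, alpha_3, alpha_1, alpha_2, alpha_5). So the algebra is type A_5, i.e. sl(6).

A_5 (sl(6))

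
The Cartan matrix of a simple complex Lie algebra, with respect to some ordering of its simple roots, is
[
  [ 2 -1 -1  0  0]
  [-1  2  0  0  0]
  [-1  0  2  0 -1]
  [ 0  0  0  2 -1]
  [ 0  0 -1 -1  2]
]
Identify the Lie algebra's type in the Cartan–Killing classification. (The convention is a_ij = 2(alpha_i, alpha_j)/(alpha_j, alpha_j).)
The matrix has rank 5 with 2's on the diagonal. Reading the off-diagonal entries as Dynkin edges (a single edge where a_ij = a_ji = -1; a double or triple edge where a_ij * a_ji = 2 or 3), the diagram is a chain of 5 nodes with single edges (A_5). One simple-root ordering that puts it in standard form is (alpha_4, alpha_5, alpha_3, alpha_1, alpha_2). So the algebra is type A_5, i.e. sl(6).

type A_5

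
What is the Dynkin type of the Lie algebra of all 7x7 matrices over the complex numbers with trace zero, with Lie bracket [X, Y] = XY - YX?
type A_6

This is sl(7), which has dimension 7^2 - 1 = 48 and rank 7 - 1 = 6 (a Cartan subalgebra is the diagonal traceless matrices). In the classification of classical Lie algebras, the special linear algebra sl(n+1) has type A_n; here n = 6, so the Dynkin diagram is a chain of 6 nodes with single edges (A_6). Hence the type is A_6.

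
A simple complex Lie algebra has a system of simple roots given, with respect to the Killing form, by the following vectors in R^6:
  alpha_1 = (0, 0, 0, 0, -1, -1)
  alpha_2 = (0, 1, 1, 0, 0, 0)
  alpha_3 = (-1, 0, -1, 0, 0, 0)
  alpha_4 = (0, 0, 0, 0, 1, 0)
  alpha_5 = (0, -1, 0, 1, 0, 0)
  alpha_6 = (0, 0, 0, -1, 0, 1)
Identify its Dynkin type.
B6

Compute the Cartan integers a_ij = 2(alpha_i, alpha_j)/(alpha_j, alpha_j); the resulting 6x6 Cartan matrix is
[[2, 0, 0, -2, 0, -1], [0, 2, -1, 0, -1, 0], [0, -1, 2, 0, 0, 0], [-1, 0, 0, 2, 0, 0], [0, -1, 0, 0, 2, -1], [-1, 0, 0, 0, -1, 2]].
The roots have two lengths (squared-length ratio 2:1); the short ones are alpha_{4}. The associated Dynkin diagram is a chain of 6 nodes with a double edge at one end; the terminal node there is the unique short simple root (B_6), so the type is B_6 (the algebra so(13)).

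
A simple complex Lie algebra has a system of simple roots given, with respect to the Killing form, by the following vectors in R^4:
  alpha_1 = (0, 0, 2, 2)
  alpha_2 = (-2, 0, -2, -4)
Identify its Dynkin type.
type G_2

Compute the Cartan integers a_ij = 2(alpha_i, alpha_j)/(alpha_j, alpha_j); the resulting 2x2 Cartan matrix is
[[2, -1], [-3, 2]].
The roots have two lengths (squared-length ratio 3:1); the short ones are alpha_{1}. The associated Dynkin diagram is two nodes joined by a triple edge (G_2), so the type is G_2.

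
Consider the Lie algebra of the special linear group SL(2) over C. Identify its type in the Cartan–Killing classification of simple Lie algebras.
This is sl(2), which has dimension 2^2 - 1 = 3 and rank 2 - 1 = 1 (a Cartan subalgebra is the diagonal traceless matrices). In the classification of classical Lie algebras, the special linear algebra sl(n+1) has type A_n; here n = 1, so the Dynkin diagram is a chain of 1 nodes with single edges (A_1). Hence the type is A_1.

type A_1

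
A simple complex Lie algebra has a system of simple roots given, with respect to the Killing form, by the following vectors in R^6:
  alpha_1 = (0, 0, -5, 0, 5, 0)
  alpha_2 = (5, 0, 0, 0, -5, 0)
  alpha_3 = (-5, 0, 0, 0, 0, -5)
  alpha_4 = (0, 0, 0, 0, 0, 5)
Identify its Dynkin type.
Compute the Cartan integers a_ij = 2(alpha_i, alpha_j)/(alpha_j, alpha_j); the resulting 4x4 Cartan matrix is
[[2, -1, 0, 0], [-1, 2, -1, 0], [0, -1, 2, -2], [0, 0, -1, 2]].
The roots have two lengths (squared-length ratio 2:1); the short ones are alpha_{4}. The associated Dynkin diagram is a chain of 4 nodes with a double edge at one end; the terminal node there is the unique short simple root (B_4), so the type is B_4 (the algebra so(9)).

B_4 (so(9))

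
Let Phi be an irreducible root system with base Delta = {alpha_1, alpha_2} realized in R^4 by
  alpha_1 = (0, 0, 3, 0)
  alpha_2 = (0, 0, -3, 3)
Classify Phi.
Compute the Cartan integers a_ij = 2(alpha_i, alpha_j)/(alpha_j, alpha_j); the resulting 2x2 Cartan matrix is
[[2, -1], [-2, 2]].
The roots have two lengths (squared-length ratio 2:1); the short ones are alpha_{1}. The associated Dynkin diagram is a chain of 2 nodes with a double edge at one end; the terminal node there is the unique short simple root (B_2), so the type is B_2 (the algebra so(5)).

type B_2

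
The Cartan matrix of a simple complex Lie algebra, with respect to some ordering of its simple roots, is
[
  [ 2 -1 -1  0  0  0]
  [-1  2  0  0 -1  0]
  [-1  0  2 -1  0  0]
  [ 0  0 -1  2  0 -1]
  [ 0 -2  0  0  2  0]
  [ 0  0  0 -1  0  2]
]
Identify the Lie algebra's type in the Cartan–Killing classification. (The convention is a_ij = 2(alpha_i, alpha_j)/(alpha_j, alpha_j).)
The matrix has rank 6 with 2's on the diagonal. Reading the off-diagonal entries as Dynkin edges (a single edge where a_ij = a_ji = -1; a double or triple edge where a_ij * a_ji = 2 or 3), the diagram is a chain of 6 nodes with a double edge at one end; the terminal node there is the unique long simple root (C_6). One simple-root ordering that puts it in standard form is (alpha_6, alpha_4, alpha_3, alpha_1, alpha_2, alpha_5). So the algebra is type C_6, i.e. sp(12).

C_6 (sp(12))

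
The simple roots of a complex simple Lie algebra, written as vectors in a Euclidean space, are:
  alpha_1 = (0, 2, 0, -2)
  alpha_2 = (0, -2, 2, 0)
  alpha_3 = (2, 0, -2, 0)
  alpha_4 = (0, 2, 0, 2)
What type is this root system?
type D_4

Compute the Cartan integers a_ij = 2(alpha_i, alpha_j)/(alpha_j, alpha_j); the resulting 4x4 Cartan matrix is
[[2, -1, 0, 0], [-1, 2, -1, -1], [0, -1, 2, 0], [0, -1, 0, 2]].
All simple roots have the same length, so the diagram is simply laced. The associated Dynkin diagram is a chain of 2 nodes with a fork of two nodes at one end (D_4), so the type is D_4 (the algebra so(8)).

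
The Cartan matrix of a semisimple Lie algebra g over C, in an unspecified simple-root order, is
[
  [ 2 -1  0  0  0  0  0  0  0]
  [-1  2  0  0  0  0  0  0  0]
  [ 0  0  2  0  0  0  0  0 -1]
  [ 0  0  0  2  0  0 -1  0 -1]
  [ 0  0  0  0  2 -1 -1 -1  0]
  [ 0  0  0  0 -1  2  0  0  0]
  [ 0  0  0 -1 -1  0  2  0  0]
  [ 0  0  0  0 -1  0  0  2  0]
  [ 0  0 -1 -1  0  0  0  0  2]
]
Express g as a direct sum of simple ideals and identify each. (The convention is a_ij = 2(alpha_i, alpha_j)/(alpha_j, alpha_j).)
A_2 (sl(3)) + D_7 (so(14))

The diagram associated to this matrix has two connected components: the simple roots {alpha_1, alpha_2} form a chain of 2 nodes with single edges (A_2), and {alpha_3, alpha_4, alpha_5, alpha_6, alpha_7, alpha_8, alpha_9} form a chain of 5 nodes with a fork of two nodes at one end (D_7). A semisimple Lie algebra decomposes uniquely as the direct sum of simple ideals, one per connected component of its Dynkin diagram, so g ≅ A_2 ⊕ D_7 (dimension 8 + 91 = 99).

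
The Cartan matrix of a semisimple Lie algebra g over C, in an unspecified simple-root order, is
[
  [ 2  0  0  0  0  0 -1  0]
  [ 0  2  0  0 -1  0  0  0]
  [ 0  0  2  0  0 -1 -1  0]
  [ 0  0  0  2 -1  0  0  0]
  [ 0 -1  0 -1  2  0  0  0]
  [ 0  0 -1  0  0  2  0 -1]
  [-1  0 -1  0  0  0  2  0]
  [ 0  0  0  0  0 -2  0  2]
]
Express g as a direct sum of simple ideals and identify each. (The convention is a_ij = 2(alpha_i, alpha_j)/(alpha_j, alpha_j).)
The diagram associated to this matrix has two connected components: the simple roots {alpha_2, alpha_4, alpha_5} form a chain of 3 nodes with single edges (A_3), and {alpha_1, alpha_3, alpha_6, alpha_7, alpha_8} form a chain of 5 nodes with a double edge at one end; the terminal node there is the unique long simple root (C_5). A semisimple Lie algebra decomposes uniquely as the direct sum of simple ideals, one per connected component of its Dynkin diagram, so g ≅ A_3 ⊕ C_5 (dimension 15 + 55 = 70).

type A_3 + type C_5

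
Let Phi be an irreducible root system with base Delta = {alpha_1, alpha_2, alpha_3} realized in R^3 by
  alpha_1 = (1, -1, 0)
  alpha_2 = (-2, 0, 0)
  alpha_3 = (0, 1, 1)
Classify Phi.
Compute the Cartan integers a_ij = 2(alpha_i, alpha_j)/(alpha_j, alpha_j); the resulting 3x3 Cartan matrix is
[[2, -1, -1], [-2, 2, 0], [-1, 0, 2]].
The roots have two lengths (squared-length ratio 2:1); the short ones are alpha_{1,3}. The associated Dynkin diagram is a chain of 3 nodes with a double edge at one end; the terminal node there is the unique long simple root (C_3), so the type is C_3 (the algebra sp(6)).

C3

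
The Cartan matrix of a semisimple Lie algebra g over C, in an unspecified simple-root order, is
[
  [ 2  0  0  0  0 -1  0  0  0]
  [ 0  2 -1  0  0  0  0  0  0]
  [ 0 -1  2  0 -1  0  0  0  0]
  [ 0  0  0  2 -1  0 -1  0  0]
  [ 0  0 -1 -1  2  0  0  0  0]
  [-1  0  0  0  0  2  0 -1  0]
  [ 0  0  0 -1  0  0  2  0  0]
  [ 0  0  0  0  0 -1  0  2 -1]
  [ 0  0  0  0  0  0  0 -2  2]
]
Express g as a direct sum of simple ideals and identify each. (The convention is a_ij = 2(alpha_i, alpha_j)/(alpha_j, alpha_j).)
A_5 (sl(6)) ⊕ C_4 (sp(8))

The diagram associated to this matrix has two connected components: the simple roots {alpha_2, alpha_3, alpha_4, alpha_5, alpha_7} form a chain of 5 nodes with single edges (A_5), and {alpha_1, alpha_6, alpha_8, alpha_9} form a chain of 4 nodes with a double edge at one end; the terminal node there is the unique long simple root (C_4). A semisimple Lie algebra decomposes uniquely as the direct sum of simple ideals, one per connected component of its Dynkin diagram, so g ≅ A_5 ⊕ C_4 (dimension 35 + 36 = 71).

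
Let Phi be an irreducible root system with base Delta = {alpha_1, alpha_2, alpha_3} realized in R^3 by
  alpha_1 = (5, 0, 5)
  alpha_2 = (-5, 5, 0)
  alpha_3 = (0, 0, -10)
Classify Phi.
Compute the Cartan integers a_ij = 2(alpha_i, alpha_j)/(alpha_j, alpha_j); the resulting 3x3 Cartan matrix is
[[2, -1, -1], [-1, 2, 0], [-2, 0, 2]].
The roots have two lengths (squared-length ratio 2:1); the short ones are alpha_{1,2}. The associated Dynkin diagram is a chain of 3 nodes with a double edge at one end; the terminal node there is the unique long simple root (C_3), so the type is C_3 (the algebra sp(6)).

C3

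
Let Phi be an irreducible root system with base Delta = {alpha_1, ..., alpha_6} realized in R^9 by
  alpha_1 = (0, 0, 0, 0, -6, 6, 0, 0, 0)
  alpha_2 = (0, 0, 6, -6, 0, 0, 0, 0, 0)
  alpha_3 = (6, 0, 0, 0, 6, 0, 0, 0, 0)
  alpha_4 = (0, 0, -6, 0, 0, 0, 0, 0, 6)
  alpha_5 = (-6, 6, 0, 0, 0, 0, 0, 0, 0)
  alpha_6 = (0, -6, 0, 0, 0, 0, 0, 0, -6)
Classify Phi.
A6

Compute the Cartan integers a_ij = 2(alpha_i, alpha_j)/(alpha_j, alpha_j); the resulting 6x6 Cartan matrix is
[[2, 0, -1, 0, 0, 0], [0, 2, 0, -1, 0, 0], [-1, 0, 2, 0, -1, 0], [0, -1, 0, 2, 0, -1], [0, 0, -1, 0, 2, -1], [0, 0, 0, -1, -1, 2]].
All simple roots have the same length, so the diagram is simply laced. The associated Dynkin diagram is a chain of 6 nodes with single edges (A_6), so the type is A_6 (the algebra sl(7)).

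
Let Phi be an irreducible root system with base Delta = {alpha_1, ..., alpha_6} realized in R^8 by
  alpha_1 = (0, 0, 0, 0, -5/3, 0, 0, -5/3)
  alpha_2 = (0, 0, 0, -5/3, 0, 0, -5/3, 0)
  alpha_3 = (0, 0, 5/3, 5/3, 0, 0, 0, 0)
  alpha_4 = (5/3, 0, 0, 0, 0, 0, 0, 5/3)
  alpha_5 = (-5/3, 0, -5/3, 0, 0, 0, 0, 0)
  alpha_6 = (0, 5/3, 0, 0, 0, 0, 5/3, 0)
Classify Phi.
Compute the Cartan integers a_ij = 2(alpha_i, alpha_j)/(alpha_j, alpha_j); the resulting 6x6 Cartan matrix is
[[2, 0, 0, -1, 0, 0], [0, 2, -1, 0, 0, -1], [0, -1, 2, 0, -1, 0], [-1, 0, 0, 2, -1, 0], [0, 0, -1, -1, 2, 0], [0, -1, 0, 0, 0, 2]].
All simple roots have the same length, so the diagram is simply laced. The associated Dynkin diagram is a chain of 6 nodes with single edges (A_6), so the type is A_6 (the algebra sl(7)).

A_6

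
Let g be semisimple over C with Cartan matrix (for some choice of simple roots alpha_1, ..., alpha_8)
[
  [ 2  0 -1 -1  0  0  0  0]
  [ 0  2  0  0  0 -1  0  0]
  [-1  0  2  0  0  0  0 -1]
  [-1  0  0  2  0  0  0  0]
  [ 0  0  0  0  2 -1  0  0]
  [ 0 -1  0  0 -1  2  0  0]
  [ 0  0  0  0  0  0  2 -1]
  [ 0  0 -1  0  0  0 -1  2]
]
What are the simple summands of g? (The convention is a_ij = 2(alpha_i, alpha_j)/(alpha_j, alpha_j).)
The diagram associated to this matrix has two connected components: the simple roots {alpha_2, alpha_5, alpha_6} form a chain of 3 nodes with single edges (A_3), and {alpha_1, alpha_3, alpha_4, alpha_7, alpha_8} form a chain of 5 nodes with single edges (A_5). A semisimple Lie algebra decomposes uniquely as the direct sum of simple ideals, one per connected component of its Dynkin diagram, so g ≅ A_3 ⊕ A_5 (dimension 15 + 35 = 50).

A3 ⊕ A5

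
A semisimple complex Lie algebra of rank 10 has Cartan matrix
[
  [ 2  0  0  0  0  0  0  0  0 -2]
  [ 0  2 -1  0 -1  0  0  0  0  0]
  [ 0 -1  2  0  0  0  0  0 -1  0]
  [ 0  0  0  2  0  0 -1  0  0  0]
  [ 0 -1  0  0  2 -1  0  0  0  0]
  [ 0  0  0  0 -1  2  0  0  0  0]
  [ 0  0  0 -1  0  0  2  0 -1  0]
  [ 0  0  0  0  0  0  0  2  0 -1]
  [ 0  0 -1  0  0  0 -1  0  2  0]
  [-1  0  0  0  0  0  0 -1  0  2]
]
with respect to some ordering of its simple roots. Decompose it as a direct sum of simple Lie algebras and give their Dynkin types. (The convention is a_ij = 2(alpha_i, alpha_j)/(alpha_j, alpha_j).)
A_7 + C_3

The diagram associated to this matrix has two connected components: the simple roots {alpha_2, alpha_3, alpha_4, alpha_5, alpha_6, alpha_7, alpha_9} form a chain of 7 nodes with single edges (A_7), and {alpha_1, alpha_8, alpha_10} form a chain of 3 nodes with a double edge at one end; the terminal node there is the unique long simple root (C_3). A semisimple Lie algebra decomposes uniquely as the direct sum of simple ideals, one per connected component of its Dynkin diagram, so g ≅ A_7 ⊕ C_3 (dimension 63 + 21 = 84).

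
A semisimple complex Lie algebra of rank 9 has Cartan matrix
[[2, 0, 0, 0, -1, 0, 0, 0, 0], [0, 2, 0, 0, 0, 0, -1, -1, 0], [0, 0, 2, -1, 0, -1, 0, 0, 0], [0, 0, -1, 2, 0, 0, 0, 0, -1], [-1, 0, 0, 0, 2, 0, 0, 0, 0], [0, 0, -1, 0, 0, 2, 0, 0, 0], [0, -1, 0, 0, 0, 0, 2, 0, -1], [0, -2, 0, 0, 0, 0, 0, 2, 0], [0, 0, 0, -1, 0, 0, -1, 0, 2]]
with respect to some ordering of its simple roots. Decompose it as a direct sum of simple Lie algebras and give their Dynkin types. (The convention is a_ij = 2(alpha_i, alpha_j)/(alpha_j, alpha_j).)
The diagram associated to this matrix has two connected components: the simple roots {alpha_1, alpha_5} form a chain of 2 nodes with single edges (A_2), and {alpha_2, alpha_3, alpha_4, alpha_6, alpha_7, alpha_8, alpha_9} form a chain of 7 nodes with a double edge at one end; the terminal node there is the unique long simple root (C_7). A semisimple Lie algebra decomposes uniquely as the direct sum of simple ideals, one per connected component of its Dynkin diagram, so g ≅ A_2 ⊕ C_7 (dimension 8 + 105 = 113).

A_2 + C_7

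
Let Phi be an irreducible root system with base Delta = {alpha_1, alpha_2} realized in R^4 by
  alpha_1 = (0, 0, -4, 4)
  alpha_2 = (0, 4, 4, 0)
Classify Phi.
Compute the Cartan integers a_ij = 2(alpha_i, alpha_j)/(alpha_j, alpha_j); the resulting 2x2 Cartan matrix is
[[2, -1], [-1, 2]].
All simple roots have the same length, so the diagram is simply laced. The associated Dynkin diagram is a chain of 2 nodes with single edges (A_2), so the type is A_2 (the algebra sl(3)).

A_2 (sl(3))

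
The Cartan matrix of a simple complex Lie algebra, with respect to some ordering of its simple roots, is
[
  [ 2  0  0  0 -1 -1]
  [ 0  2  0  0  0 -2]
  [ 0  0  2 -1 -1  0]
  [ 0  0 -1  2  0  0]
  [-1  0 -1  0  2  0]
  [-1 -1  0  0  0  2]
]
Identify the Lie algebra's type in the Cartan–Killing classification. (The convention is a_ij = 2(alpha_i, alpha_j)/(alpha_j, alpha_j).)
C_6

The matrix has rank 6 with 2's on the diagonal. Reading the off-diagonal entries as Dynkin edges (a single edge where a_ij = a_ji = -1; a double or triple edge where a_ij * a_ji = 2 or 3), the diagram is a chain of 6 nodes with a double edge at one end; the terminal node there is the unique long simple root (C_6). One simple-root ordering that puts it in standard form is (alpha_4, alpha_3, alpha_5, alpha_1, alpha_6, alpha_2). So the algebra is type C_6, i.e. sp(12).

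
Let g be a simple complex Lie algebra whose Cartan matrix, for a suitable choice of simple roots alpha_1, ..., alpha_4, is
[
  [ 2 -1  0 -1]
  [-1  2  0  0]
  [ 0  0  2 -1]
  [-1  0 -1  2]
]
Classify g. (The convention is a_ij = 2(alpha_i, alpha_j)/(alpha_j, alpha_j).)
A_4 (sl(5))

The matrix has rank 4 with 2's on the diagonal. Reading the off-diagonal entries as Dynkin edges (a single edge where a_ij = a_ji = -1; a double or triple edge where a_ij * a_ji = 2 or 3), the diagram is a chain of 4 nodes with single edges (A_4). One simple-root ordering that puts it in standard form is (alpha_3, alpha_4, alpha_1, alpha_2). So the algebra is type A_4, i.e. sl(5).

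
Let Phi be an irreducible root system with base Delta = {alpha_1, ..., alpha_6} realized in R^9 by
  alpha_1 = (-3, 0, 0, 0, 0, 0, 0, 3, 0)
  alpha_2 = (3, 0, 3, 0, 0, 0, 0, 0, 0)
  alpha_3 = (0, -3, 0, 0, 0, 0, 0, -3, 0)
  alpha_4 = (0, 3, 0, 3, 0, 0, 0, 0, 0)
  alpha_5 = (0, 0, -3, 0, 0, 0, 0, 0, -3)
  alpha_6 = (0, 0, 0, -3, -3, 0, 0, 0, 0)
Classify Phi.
A6

Compute the Cartan integers a_ij = 2(alpha_i, alpha_j)/(alpha_j, alpha_j); the resulting 6x6 Cartan matrix is
[[2, -1, -1, 0, 0, 0], [-1, 2, 0, 0, -1, 0], [-1, 0, 2, -1, 0, 0], [0, 0, -1, 2, 0, -1], [0, -1, 0, 0, 2, 0], [0, 0, 0, -1, 0, 2]].
All simple roots have the same length, so the diagram is simply laced. The associated Dynkin diagram is a chain of 6 nodes with single edges (A_6), so the type is A_6 (the algebra sl(7)).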